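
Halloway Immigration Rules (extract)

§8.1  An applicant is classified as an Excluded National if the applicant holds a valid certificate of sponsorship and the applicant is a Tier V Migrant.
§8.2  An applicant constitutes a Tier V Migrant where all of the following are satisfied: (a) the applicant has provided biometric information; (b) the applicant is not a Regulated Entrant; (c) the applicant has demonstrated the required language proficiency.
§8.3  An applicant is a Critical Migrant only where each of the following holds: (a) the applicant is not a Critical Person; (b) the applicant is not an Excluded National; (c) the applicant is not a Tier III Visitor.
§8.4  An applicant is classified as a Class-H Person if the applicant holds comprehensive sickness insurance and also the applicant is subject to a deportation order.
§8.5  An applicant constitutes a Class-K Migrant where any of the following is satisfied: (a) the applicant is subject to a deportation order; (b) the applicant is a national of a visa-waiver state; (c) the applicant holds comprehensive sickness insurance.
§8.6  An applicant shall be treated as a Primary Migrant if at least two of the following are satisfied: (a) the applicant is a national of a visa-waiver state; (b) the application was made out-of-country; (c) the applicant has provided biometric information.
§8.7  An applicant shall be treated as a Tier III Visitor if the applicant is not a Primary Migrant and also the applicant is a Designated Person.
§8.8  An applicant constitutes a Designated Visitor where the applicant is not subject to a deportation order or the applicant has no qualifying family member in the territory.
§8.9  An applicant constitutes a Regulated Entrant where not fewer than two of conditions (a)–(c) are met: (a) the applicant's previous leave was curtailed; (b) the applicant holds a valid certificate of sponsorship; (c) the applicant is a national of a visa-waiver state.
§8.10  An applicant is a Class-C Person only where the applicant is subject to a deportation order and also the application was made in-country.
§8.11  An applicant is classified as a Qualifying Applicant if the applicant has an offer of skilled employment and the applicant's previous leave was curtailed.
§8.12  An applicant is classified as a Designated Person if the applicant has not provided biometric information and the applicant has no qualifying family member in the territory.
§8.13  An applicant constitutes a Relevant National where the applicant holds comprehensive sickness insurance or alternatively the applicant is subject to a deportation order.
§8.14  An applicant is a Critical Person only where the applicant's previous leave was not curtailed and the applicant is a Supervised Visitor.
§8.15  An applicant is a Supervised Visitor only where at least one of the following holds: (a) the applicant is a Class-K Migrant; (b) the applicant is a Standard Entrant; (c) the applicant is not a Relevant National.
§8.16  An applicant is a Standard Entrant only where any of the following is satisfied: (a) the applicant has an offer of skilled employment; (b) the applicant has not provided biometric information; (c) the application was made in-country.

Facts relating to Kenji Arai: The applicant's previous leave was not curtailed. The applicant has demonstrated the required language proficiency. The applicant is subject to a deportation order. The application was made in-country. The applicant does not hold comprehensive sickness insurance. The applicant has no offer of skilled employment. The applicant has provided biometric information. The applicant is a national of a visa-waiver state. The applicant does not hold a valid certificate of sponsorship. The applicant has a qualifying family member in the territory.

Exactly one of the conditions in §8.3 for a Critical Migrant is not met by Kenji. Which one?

Critical Person

§8.5 — Class-K Migrant: [the applicant is subject to a deportation order? yes] OR [the applicant is a national of a visa-waiver state? yes] OR [the applicant holds comprehensive sickness insurance? no] → satisfied.
§8.16 — Standard Entrant: [the applicant has an offer of skilled employment? no] OR [the applicant has not provided biometric information? no] OR [the application was made in-country? yes] → satisfied.
§8.13 — Relevant National: [the applicant holds comprehensive sickness insurance? no] OR [the applicant is subject to a deportation order? yes] → satisfied.
§8.15 — Supervised Visitor: [Class-K Migrant (§8.5)? yes] OR [Standard Entrant (§8.16)? yes] OR [not a Relevant National (§8.13)? no] → satisfied.
§8.14 — Critical Person: [the applicant's previous leave was not curtailed? yes] AND [Supervised Visitor (§8.15)? yes] → satisfied.
§8.9 — Regulated Entrant: the applicant's previous leave was curtailed? no; the applicant holds a valid certificate of sponsorship? no; the applicant is a national of a visa-waiver state? yes — 1 of 3 hold (need ≥2) → not satisfied.
§8.2 — Tier V Migrant: [the applicant has provided biometric information? yes] AND [not a Regulated Entrant (§8.9)? yes] AND [the applicant has demonstrated the required language proficiency? yes] → satisfied.
§8.1 — Excluded National: [the applicant holds a valid certificate of sponsorship? no] AND [Tier V Migrant (§8.2)? yes] → not satisfied.
§8.6 — Primary Migrant: the applicant is a national of a visa-waiver state? yes; the application was made out-of-country? no; the applicant has provided biometric information? yes — 2 of 3 hold (need ≥2) → satisfied.
§8.12 — Designated Person: [the applicant has not provided biometric information? no] AND [the applicant has no qualifying family member in the territory? no] → not satisfied.
§8.7 — Tier III Visitor: [not a Primary Migrant (§8.6)? no] AND [Designated Person (§8.12)? no] → not satisfied.
§8.3 — Critical Migrant: [not a Critical Person (§8.14)? no] AND [not an Excluded National (§8.1)? yes] AND [not a Tier III Visitor (§8.7)? yes] → not satisfied.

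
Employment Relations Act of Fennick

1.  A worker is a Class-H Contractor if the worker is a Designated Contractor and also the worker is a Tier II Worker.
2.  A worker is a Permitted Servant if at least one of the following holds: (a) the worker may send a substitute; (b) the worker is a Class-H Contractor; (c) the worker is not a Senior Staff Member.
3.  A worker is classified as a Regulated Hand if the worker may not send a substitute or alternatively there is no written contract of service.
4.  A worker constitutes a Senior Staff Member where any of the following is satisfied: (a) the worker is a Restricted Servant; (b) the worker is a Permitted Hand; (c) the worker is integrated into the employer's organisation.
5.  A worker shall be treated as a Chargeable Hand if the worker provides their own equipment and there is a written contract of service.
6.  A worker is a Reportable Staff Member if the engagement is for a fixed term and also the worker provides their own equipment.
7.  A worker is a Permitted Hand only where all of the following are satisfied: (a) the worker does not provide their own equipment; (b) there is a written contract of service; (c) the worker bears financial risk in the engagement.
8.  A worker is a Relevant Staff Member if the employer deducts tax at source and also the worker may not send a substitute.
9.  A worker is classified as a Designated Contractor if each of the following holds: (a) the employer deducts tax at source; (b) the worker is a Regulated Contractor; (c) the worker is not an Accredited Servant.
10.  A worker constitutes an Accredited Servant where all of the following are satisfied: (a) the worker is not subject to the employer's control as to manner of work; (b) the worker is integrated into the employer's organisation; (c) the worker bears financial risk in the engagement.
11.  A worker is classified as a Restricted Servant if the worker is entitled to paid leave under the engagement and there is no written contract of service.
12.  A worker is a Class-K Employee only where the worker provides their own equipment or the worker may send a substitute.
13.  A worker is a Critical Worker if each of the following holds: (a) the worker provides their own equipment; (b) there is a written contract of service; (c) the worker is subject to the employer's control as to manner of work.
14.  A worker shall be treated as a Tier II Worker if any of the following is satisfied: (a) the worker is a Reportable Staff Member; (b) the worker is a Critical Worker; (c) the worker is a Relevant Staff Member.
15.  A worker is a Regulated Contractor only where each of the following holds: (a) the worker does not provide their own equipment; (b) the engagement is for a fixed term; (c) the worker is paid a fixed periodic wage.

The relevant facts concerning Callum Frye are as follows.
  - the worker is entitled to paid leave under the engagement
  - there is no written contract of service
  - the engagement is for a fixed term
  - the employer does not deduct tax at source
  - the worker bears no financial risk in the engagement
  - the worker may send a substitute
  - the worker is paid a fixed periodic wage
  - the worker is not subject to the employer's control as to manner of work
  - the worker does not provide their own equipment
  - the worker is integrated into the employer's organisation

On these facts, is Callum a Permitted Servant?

Under paragraph 15: the worker does not provide their own equipment? yes; and the engagement is for a fixed term? yes; and the worker is paid a fixed periodic wage? yes. So the worker is a Regulated Contractor.
Under paragraph 10: the worker is not subject to the employer's control as to manner of work? yes; and the worker is integrated into the employer's organisation? yes; and the worker bears financial risk in the engagement? no. So the worker is not an Accredited Servant.
Under paragraph 9: the employer deducts tax at source? no; and Regulated Contractor (paragraph 15)? yes; and not an Accredited Servant (paragraph 10)? yes. So the worker is not a Designated Contractor.
Under paragraph 6: the engagement is for a fixed term? yes; and the worker provides their own equipment? no. So the worker is not a Reportable Staff Member.
Under paragraph 13: the worker provides their own equipment? no; and there is a written contract of service? no; and the worker is subject to the employer's control as to manner of work? no. So the worker is not a Critical Worker.
Under paragraph 8: the employer deducts tax at source? no; and the worker may not send a substitute? no. So the worker is not a Relevant Staff Member.
Under paragraph 14: Reportable Staff Member (paragraph 6)? no; or Critical Worker (paragraph 13)? no; or Relevant Staff Member (paragraph 8)? no. So the worker is not a Tier II Worker.
Under paragraph 1: Designated Contractor (paragraph 9)? no; and Tier II Worker (paragraph 14)? no. So the worker is not a Class-H Contractor.
Under paragraph 11: the worker is entitled to paid leave under the engagement? yes; and there is no written contract of service? yes. So the worker is a Restricted Servant.
Under paragraph 7: the worker does not provide their own equipment? yes; and there is a written contract of service? no; and the worker bears financial risk in the engagement? no. So the worker is not a Permitted Hand.
Under paragraph 4: Restricted Servant (paragraph 11)? yes; or Permitted Hand (paragraph 7)? no; or the worker is integrated into the employer's organisation? yes. So the worker is a Senior Staff Member.
Under paragraph 2: the worker may send a substitute? yes; or Class-H Contractor (paragraph 1)? no; or not a Senior Staff Member (paragraph 4)? no. So the worker is a Permitted Servant.

Yes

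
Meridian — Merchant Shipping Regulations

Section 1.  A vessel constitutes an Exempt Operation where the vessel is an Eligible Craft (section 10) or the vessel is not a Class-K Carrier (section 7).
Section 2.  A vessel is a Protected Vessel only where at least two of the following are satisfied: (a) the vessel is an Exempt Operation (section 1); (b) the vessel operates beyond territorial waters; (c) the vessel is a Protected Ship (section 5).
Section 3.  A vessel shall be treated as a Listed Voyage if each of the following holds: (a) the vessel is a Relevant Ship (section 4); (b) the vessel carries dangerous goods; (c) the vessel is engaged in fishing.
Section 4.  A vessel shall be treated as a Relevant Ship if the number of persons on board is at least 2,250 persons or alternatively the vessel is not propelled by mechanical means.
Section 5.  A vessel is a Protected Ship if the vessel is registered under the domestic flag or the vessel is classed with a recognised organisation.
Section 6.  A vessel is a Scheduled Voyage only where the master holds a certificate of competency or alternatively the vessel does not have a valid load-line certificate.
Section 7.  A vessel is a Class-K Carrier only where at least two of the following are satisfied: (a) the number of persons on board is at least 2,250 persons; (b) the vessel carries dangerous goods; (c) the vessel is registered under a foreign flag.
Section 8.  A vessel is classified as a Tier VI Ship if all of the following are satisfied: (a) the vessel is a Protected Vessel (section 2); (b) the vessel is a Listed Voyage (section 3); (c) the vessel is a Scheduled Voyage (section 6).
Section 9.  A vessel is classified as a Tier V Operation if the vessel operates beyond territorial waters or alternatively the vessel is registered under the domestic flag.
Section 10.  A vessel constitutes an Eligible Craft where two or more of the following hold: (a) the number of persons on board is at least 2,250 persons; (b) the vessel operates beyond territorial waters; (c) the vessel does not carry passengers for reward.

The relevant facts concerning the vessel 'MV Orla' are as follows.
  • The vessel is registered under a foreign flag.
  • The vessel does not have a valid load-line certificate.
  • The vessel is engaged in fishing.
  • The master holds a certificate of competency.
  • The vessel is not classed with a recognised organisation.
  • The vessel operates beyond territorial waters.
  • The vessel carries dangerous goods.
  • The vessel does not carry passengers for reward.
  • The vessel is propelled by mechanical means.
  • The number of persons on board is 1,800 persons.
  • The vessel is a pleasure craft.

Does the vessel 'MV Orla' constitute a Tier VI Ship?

No

Under section 10: number of persons on board: 1,800 persons ≥ 2,250 persons? no; the vessel operates beyond territorial waters? yes; the vessel does not carry passengers for reward? yes — 2 of 3 hold (need ≥2) → satisfied.
Under section 7: number of persons on board: 1,800 persons ≥ 2,250 persons? no; the vessel carries dangerous goods? yes; the vessel is registered under a foreign flag? yes — 2 of 3 hold (need ≥2) → satisfied.
Under section 1: Eligible Craft (section 10)? yes; or not a Class-K Carrier (section 7)? no. So the vessel is an Exempt Operation.
Under section 5: the vessel is registered under the domestic flag? no; or the vessel is classed with a recognised organisation? no. So the vessel is not a Protected Ship.
Under section 2: Exempt Operation (section 1)? yes; the vessel operates beyond territorial waters? yes; Protected Ship (section 5)? no — 2 of 3 hold (need ≥2) → satisfied.
Under section 4: number of persons on board: 1,800 persons ≥ 2,250 persons? no; or the vessel is not propelled by mechanical means? no. So the vessel is not a Relevant Ship.
Under section 3: Relevant Ship (section 4)? no; and the vessel carries dangerous goods? yes; and the vessel is engaged in fishing? yes. So the vessel is not a Listed Voyage.
Under section 6: the master holds a certificate of competency? yes; or the vessel does not have a valid load-line certificate? yes. So the vessel is a Scheduled Voyage.
Under section 8: Protected Vessel (section 2)? yes; and Listed Voyage (section 3)? no; and Scheduled Voyage (section 6)? yes. So the vessel is not a Tier VI Ship.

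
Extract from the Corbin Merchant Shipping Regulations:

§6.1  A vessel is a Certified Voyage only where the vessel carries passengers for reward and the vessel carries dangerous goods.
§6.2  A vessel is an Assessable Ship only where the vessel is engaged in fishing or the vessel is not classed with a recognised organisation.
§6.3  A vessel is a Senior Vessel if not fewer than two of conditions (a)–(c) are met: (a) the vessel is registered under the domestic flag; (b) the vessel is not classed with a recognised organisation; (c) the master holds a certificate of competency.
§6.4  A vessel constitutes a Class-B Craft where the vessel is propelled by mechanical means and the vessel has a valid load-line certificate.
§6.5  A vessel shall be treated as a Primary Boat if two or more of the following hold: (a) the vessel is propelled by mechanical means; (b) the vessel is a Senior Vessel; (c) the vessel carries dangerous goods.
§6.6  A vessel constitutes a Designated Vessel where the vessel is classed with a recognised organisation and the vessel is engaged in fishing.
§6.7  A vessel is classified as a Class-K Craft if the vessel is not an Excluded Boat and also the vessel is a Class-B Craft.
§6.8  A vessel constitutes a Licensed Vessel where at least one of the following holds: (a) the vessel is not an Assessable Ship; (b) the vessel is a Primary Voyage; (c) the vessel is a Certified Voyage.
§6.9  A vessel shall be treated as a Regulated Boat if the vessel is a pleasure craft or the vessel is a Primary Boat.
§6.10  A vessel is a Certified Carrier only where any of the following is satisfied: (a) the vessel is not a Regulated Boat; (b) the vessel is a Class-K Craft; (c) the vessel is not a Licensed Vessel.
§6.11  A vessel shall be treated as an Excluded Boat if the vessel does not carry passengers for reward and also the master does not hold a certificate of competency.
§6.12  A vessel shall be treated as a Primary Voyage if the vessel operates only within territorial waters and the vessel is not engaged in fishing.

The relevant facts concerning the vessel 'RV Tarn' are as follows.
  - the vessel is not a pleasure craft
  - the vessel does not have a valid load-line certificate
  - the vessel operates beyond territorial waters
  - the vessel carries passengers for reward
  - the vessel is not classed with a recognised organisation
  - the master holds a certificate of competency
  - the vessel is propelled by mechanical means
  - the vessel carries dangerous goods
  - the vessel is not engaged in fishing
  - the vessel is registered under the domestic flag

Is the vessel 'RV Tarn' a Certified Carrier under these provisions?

No

Under §6.3: the vessel is registered under the domestic flag? yes; the vessel is not classed with a recognised organisation? yes; the master holds a certificate of competency? yes — 3 of 3 hold (need ≥2) → satisfied.
Under §6.5: the vessel is propelled by mechanical means? yes; Senior Vessel (§6.3)? yes; the vessel carries dangerous goods? yes — 3 of 3 hold (need ≥2) → satisfied.
Under §6.9: the vessel is a pleasure craft? no; or Primary Boat (§6.5)? yes. So the vessel is a Regulated Boat.
Under §6.11: the vessel does not carry passengers for reward? no; and the master does not hold a certificate of competency? no. So the vessel is not an Excluded Boat.
Under §6.4: the vessel is propelled by mechanical means? yes; and the vessel has a valid load-line certificate? no. So the vessel is not a Class-B Craft.
Under §6.7: not an Excluded Boat (§6.11)? yes; and Class-B Craft (§6.4)? no. So the vessel is not a Class-K Craft.
Under §6.2: the vessel is engaged in fishing? no; or the vessel is not classed with a recognised organisation? yes. So the vessel is an Assessable Ship.
Under §6.12: the vessel operates only within territorial waters? no; and the vessel is not engaged in fishing? yes. So the vessel is not a Primary Voyage.
Under §6.1: the vessel carries passengers for reward? yes; and the vessel carries dangerous goods? yes. So the vessel is a Certified Voyage.
Under §6.8: not an Assessable Ship (§6.2)? no; or Primary Voyage (§6.12)? no; or Certified Voyage (§6.1)? yes. So the vessel is a Licensed Vessel.
Under §6.10: not a Regulated Boat (§6.9)? no; or Class-K Craft (§6.7)? no; or not a Licensed Vessel (§6.8)? no. So the vessel is not a Certified Carrier.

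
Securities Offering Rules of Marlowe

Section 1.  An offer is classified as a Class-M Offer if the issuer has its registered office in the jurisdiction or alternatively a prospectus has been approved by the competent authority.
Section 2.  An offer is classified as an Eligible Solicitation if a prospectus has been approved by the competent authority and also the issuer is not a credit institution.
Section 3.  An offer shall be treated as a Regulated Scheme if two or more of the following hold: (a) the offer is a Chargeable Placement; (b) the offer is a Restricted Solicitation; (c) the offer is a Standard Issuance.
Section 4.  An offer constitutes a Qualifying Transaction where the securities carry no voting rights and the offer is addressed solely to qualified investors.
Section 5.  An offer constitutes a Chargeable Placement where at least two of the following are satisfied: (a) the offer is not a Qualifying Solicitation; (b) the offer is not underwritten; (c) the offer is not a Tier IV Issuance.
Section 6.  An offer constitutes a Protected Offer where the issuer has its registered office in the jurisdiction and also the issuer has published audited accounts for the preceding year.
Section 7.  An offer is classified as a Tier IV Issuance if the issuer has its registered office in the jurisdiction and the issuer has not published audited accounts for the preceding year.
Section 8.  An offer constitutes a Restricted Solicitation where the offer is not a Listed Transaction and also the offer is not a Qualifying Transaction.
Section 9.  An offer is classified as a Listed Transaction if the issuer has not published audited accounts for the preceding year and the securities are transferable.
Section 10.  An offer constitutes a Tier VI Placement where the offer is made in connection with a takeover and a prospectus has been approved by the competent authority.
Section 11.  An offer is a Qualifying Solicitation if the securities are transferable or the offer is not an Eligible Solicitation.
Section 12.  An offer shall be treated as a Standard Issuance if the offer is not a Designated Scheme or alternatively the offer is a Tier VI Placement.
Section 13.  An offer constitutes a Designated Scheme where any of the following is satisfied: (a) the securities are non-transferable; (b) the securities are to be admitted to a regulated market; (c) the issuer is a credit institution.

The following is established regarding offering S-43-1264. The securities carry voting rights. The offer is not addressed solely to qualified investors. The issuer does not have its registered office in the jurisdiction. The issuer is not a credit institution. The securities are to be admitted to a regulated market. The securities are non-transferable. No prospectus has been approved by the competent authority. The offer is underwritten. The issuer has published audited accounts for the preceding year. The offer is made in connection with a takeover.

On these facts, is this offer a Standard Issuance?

section 13 — Designated Scheme: [the securities are non-transferable? yes] OR [the securities are to be admitted to a regulated market? yes] OR [the issuer is a credit institution? no] → satisfied.
section 10 — Tier VI Placement: [the offer is made in connection with a takeover? yes] AND [a prospectus has been approved by the competent authority? no] → not satisfied.
section 12 — Standard Issuance: [not a Designated Scheme (section 13)? no] OR [Tier VI Placement (section 10)? no] → not satisfied.

No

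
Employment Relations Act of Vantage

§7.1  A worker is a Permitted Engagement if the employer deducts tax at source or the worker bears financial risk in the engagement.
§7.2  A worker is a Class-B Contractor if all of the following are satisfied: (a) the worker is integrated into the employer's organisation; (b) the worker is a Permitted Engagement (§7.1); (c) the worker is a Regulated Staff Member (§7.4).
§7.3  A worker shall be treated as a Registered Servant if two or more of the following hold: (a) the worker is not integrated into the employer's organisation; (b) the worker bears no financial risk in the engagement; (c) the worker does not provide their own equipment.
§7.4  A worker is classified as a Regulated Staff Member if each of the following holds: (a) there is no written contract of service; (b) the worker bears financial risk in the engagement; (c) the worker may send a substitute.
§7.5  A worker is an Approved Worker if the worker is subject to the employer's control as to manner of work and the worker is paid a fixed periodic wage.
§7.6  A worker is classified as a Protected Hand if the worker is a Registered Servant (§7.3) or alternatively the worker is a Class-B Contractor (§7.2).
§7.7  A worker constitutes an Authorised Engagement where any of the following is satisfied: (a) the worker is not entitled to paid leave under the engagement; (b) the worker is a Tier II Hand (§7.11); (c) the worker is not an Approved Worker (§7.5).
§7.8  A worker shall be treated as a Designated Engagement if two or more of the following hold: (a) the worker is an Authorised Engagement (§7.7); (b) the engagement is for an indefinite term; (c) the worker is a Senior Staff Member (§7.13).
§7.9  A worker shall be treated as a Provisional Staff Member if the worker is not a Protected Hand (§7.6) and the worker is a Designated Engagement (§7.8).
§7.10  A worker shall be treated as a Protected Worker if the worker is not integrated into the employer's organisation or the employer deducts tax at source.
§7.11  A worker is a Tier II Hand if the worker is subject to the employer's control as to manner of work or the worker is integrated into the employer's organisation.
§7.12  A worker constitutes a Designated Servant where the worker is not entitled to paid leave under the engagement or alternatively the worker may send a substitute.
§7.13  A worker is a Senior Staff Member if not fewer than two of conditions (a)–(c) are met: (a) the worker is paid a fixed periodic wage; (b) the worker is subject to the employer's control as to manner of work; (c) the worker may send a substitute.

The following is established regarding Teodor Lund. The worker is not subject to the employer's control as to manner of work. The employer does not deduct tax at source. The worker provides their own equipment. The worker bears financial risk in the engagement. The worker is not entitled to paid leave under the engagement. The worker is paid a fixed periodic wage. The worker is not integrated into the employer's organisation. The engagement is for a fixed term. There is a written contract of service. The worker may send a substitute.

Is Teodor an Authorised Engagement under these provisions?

§7.11 — Tier II Hand: [the worker is subject to the employer's control as to manner of work? no] OR [the worker is integrated into the employer's organisation? no] → not satisfied.
§7.5 — Approved Worker: [the worker is subject to the employer's control as to manner of work? no] AND [the worker is paid a fixed periodic wage? yes] → not satisfied.
§7.7 — Authorised Engagement: [the worker is not entitled to paid leave under the engagement? yes] OR [Tier II Hand (§7.11)? no] OR [not an Approved Worker (§7.5)? yes] → satisfied.

Yes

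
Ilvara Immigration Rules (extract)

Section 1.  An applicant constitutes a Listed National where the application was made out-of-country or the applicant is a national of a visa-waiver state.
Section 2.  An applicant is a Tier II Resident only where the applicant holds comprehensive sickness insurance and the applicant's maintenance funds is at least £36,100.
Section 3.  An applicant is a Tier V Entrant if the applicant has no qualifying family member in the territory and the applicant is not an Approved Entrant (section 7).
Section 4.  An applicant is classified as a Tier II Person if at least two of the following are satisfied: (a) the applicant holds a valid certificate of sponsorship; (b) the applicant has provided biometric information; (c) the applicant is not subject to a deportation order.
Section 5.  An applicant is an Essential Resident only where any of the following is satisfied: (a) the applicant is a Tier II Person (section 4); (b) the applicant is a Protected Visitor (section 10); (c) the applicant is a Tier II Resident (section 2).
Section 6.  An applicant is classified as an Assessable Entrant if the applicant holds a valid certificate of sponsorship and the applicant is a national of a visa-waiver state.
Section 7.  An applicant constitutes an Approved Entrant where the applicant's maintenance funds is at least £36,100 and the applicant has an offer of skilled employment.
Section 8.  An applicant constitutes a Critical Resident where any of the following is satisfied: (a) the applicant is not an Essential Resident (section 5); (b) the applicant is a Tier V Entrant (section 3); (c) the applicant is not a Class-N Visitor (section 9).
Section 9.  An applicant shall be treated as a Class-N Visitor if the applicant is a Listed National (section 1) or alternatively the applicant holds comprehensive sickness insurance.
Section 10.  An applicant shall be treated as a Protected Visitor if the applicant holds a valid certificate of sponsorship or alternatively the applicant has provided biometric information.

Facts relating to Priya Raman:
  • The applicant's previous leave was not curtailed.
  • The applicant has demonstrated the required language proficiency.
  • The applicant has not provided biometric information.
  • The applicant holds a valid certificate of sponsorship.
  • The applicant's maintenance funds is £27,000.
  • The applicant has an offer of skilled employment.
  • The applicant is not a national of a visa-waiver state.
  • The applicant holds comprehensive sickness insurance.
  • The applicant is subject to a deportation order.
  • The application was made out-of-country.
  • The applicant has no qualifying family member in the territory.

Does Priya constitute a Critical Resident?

Yes

section 4 — Tier II Person: the applicant holds a valid certificate of sponsorship? yes; the applicant has provided biometric information? no; the applicant is not subject to a deportation order? no — 1 of 3 hold (need ≥2) → not satisfied.
section 10 — Protected Visitor: [the applicant holds a valid certificate of sponsorship? yes] OR [the applicant has provided biometric information? no] → satisfied.
section 2 — Tier II Resident: [the applicant holds comprehensive sickness insurance? yes] AND [applicant's maintenance funds: £27,000 ≥ £36,100? no] → not satisfied.
section 5 — Essential Resident: [Tier II Person (section 4)? no] OR [Protected Visitor (section 10)? yes] OR [Tier II Resident (section 2)? no] → satisfied.
section 7 — Approved Entrant: [applicant's maintenance funds: £27,000 ≥ £36,100? no] AND [the applicant has an offer of skilled employment? yes] → not satisfied.
section 3 — Tier V Entrant: [the applicant has no qualifying family member in the territory? yes] AND [not an Approved Entrant (section 7)? yes] → satisfied.
section 1 — Listed National: [the application was made out-of-country? yes] OR [the applicant is a national of a visa-waiver state? no] → satisfied.
section 9 — Class-N Visitor: [Listed National (section 1)? yes] OR [the applicant holds comprehensive sickness insurance? yes] → satisfied.
section 8 — Critical Resident: [not an Essential Resident (section 5)? no] OR [Tier V Entrant (section 3)? yes] OR [not a Class-N Visitor (section 9)? no] → satisfied.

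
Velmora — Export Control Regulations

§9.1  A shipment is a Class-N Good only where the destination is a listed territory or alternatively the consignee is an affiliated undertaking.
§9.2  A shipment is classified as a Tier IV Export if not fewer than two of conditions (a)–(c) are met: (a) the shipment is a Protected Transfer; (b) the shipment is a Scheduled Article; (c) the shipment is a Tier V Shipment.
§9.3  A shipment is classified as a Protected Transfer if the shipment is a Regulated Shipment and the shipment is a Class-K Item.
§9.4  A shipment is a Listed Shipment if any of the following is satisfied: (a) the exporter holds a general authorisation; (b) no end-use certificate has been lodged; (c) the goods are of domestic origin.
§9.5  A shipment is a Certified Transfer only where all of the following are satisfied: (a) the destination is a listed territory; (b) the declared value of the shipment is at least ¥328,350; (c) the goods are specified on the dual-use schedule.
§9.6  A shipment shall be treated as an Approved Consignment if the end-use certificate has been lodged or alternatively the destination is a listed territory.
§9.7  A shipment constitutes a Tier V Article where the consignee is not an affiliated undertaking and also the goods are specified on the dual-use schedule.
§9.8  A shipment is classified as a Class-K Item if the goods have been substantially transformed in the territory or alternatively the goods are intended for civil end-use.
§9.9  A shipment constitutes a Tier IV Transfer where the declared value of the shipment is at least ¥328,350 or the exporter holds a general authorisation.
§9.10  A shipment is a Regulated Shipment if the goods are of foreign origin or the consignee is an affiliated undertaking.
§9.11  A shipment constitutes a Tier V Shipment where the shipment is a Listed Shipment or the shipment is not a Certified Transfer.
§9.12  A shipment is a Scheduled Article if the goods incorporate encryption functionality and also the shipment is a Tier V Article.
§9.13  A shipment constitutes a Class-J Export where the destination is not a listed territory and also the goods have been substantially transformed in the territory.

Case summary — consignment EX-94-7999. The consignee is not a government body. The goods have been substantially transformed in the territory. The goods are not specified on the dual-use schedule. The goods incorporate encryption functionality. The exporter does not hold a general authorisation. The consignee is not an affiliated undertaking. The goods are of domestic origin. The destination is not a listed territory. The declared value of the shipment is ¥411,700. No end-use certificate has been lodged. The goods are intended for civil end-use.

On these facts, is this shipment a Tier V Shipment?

§9.4 — Listed Shipment: [the exporter holds a general authorisation? no] OR [no end-use certificate has been lodged? yes] OR [the goods are of domestic origin? yes] → satisfied.
§9.5 — Certified Transfer: [the destination is a listed territory? no] AND [declared value of the shipment: ¥411,700 ≥ ¥328,350? yes] AND [the goods are specified on the dual-use schedule? no] → not satisfied.
§9.11 — Tier V Shipment: [Listed Shipment (§9.4)? yes] OR [not a Certified Transfer (§9.5)? yes] → satisfied.

Yes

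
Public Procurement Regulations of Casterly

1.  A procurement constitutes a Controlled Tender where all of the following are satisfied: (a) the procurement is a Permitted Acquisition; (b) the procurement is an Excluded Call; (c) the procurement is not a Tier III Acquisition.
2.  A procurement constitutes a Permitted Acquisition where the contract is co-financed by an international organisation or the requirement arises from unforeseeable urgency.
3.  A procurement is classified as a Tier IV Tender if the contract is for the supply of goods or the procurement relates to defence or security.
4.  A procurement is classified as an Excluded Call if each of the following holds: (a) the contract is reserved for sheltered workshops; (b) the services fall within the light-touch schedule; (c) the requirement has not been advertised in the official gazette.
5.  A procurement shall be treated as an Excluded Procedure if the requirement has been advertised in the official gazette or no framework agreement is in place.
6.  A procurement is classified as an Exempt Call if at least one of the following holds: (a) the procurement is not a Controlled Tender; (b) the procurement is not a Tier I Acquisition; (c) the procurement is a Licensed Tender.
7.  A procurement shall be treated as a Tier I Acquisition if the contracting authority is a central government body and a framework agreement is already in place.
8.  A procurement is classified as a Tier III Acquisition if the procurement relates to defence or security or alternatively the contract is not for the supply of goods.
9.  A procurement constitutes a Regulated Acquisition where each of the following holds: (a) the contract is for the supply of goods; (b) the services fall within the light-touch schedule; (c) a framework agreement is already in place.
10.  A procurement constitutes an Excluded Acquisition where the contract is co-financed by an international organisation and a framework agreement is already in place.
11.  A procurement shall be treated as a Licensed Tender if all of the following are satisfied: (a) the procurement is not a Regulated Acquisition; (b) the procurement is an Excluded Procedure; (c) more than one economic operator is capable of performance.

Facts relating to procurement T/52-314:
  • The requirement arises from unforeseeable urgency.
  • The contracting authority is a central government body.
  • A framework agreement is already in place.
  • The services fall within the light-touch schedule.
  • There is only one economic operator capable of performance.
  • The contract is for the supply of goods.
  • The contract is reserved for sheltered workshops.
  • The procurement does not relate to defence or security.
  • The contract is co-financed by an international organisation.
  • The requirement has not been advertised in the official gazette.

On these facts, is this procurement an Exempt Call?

paragraph 2 — Permitted Acquisition: [the contract is co-financed by an international organisation? yes] OR [the requirement arises from unforeseeable urgency? yes] → satisfied.
paragraph 4 — Excluded Call: [the contract is reserved for sheltered workshops? yes] AND [the services fall within the light-touch schedule? yes] AND [the requirement has not been advertised in the official gazette? yes] → satisfied.
paragraph 8 — Tier III Acquisition: [the procurement relates to defence or security? no] OR [the contract is not for the supply of goods? no] → not satisfied.
paragraph 1 — Controlled Tender: [Permitted Acquisition (paragraph 2)? yes] AND [Excluded Call (paragraph 4)? yes] AND [not a Tier III Acquisition (paragraph 8)? yes] → satisfied.
paragraph 7 — Tier I Acquisition: [the contracting authority is a central government body? yes] AND [a framework agreement is already in place? yes] → satisfied.
paragraph 9 — Regulated Acquisition: [the contract is for the supply of goods? yes] AND [the services fall within the light-touch schedule? yes] AND [a framework agreement is already in place? yes] → satisfied.
paragraph 5 — Excluded Procedure: [the requirement has been advertised in the official gazette? no] OR [no framework agreement is in place? no] → not satisfied.
paragraph 11 — Licensed Tender: [not a Regulated Acquisition (paragraph 9)? no] AND [Excluded Procedure (paragraph 5)? no] AND [more than one economic operator is capable of performance? no] → not satisfied.
paragraph 6 — Exempt Call: [not a Controlled Tender (paragraph 1)? no] OR [not a Tier I Acquisition (paragraph 7)? no] OR [Licensed Tender (paragraph 11)? no] → not satisfied.

No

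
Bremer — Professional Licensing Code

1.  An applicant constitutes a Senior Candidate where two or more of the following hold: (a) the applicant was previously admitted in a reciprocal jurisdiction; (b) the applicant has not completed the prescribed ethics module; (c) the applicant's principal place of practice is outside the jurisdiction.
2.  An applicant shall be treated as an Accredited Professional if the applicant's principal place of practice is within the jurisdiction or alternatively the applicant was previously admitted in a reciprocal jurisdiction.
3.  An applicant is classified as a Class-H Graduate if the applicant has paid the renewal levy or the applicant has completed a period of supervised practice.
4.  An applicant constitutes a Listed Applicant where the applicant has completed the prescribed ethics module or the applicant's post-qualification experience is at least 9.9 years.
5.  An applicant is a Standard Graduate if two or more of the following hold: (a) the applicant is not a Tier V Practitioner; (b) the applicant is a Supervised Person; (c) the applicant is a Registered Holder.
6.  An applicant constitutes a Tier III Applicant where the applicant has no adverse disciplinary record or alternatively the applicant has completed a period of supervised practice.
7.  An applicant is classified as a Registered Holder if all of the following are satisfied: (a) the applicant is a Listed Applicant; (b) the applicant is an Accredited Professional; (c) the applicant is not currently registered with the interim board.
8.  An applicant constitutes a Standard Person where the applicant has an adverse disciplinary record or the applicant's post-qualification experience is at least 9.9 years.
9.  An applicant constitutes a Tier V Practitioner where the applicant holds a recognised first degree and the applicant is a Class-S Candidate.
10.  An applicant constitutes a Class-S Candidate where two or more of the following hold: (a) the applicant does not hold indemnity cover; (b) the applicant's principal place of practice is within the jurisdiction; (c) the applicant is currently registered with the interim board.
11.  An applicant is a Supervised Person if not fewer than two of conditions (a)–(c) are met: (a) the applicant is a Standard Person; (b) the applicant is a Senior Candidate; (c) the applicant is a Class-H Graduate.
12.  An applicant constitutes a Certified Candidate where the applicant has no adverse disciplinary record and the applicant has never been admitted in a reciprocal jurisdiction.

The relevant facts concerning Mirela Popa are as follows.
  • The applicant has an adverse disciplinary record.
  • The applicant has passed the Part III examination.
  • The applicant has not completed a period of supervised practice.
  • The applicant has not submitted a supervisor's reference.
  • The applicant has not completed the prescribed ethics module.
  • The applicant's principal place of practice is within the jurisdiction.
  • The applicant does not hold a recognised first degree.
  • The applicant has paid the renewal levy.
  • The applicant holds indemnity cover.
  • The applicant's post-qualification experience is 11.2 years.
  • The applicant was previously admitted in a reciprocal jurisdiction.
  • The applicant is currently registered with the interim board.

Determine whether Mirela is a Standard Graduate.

paragraph 10 — Class-S Candidate: the applicant does not hold indemnity cover? no; the applicant's principal place of practice is within the jurisdiction? yes; the applicant is currently registered with the interim board? yes — 2 of 3 hold (need ≥2) → satisfied.
paragraph 9 — Tier V Practitioner: [the applicant holds a recognised first degree? no] AND [Class-S Candidate (paragraph 10)? yes] → not satisfied.
paragraph 8 — Standard Person: [the applicant has an adverse disciplinary record? yes] OR [applicant's post-qualification experience: 11.2 years ≥ 9.9 years? yes] → satisfied.
paragraph 1 — Senior Candidate: the applicant was previously admitted in a reciprocal jurisdiction? yes; the applicant has not completed the prescribed ethics module? yes; the applicant's principal place of practice is outside the jurisdiction? no — 2 of 3 hold (need ≥2) → satisfied.
paragraph 3 — Class-H Graduate: [the applicant has paid the renewal levy? yes] OR [the applicant has completed a period of supervised practice? no] → satisfied.
paragraph 11 — Supervised Person: Standard Person (paragraph 8)? yes; Senior Candidate (paragraph 1)? yes; Class-H Graduate (paragraph 3)? yes — 3 of 3 hold (need ≥2) → satisfied.
paragraph 4 — Listed Applicant: [the applicant has completed the prescribed ethics module? no] OR [applicant's post-qualification experience: 11.2 years ≥ 9.9 years? yes] → satisfied.
paragraph 2 — Accredited Professional: [the applicant's principal place of practice is within the jurisdiction? yes] OR [the applicant was previously admitted in a reciprocal jurisdiction? yes] → satisfied.
paragraph 7 — Registered Holder: [Listed Applicant (paragraph 4)? yes] AND [Accredited Professional (paragraph 2)? yes] AND [the applicant is not currently registered with the interim board? no] → not satisfied.
paragraph 5 — Standard Graduate: not a Tier V Practitioner (paragraph 9)? yes; Supervised Person (paragraph 11)? yes; Registered Holder (paragraph 7)? no — 2 of 3 hold (need ≥2) → satisfied.

Yes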